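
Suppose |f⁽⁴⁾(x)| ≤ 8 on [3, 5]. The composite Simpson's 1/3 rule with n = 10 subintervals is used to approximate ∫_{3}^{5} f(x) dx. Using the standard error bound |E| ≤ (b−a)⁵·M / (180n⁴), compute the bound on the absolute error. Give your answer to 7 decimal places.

0.0001422

|E| ≤ (2)⁵·8 / (180·10⁴) = 256/1800000 = 0.0001422.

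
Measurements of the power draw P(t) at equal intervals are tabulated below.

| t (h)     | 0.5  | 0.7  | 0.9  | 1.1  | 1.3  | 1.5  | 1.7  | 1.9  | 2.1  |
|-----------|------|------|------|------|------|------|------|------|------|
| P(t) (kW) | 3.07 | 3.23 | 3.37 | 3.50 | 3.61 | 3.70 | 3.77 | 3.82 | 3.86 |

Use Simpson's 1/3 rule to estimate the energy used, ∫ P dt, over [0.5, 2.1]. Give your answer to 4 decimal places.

h = 0.2, n = 8.
(h/3)·[y₀ + 4y₁ + 2y₂ + 4y₃ + 2y₄ + 4y₅ + 2y₆ + 4y₇ + y₈] = 0.066667·(85.43) = 5.6953.

5.6953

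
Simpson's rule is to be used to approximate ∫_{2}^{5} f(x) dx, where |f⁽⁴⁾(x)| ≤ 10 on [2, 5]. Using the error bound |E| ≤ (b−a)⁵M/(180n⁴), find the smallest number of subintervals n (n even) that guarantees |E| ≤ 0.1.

Need 2430/(180n⁴) ≤ 0.1.
n⁴ ≥ 2430/(180·0.1) = 135 ⇒ n ≥ 3.4087, so the smallest even n is 4. (n must be even for Simpson's rule.)

4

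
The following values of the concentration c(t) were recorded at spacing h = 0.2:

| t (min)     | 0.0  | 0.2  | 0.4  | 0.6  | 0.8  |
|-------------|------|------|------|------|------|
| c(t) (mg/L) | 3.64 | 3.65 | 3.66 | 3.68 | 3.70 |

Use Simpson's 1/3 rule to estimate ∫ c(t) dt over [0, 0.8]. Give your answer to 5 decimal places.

2.93200

h = 0.2, n = 4.
(h/3)·[y₀ + 4y₁ + 2y₂ + 4y₃ + y₄] = 0.066667·(43.98) = 2.93200.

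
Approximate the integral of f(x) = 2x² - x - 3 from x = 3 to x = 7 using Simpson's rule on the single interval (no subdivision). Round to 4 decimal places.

178.6667

S = (b−a)/6 · [f(3) + 4f(5) + f(7)] = 0.666667·[12 + 4·42 + 88] = 178.6667.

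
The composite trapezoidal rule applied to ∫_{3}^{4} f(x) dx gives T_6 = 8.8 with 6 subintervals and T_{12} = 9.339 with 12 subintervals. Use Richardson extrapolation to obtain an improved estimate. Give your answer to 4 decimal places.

R = (4·T_{12} − T_6) / 3 = (4·9.339 − 8.8)/3 = (28.556)/3 = 9.5187.

9.5187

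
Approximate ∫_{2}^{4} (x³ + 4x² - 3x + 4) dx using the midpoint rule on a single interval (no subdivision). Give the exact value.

116

M = (b−a)·f(3) = 2·(58) = 116.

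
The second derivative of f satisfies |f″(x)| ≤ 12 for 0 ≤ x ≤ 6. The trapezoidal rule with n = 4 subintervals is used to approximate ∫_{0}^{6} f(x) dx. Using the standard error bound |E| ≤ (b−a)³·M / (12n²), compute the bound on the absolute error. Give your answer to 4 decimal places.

13.5000

|E| ≤ (6)³·12 / (12·4²) = 2592/192 = 13.5000.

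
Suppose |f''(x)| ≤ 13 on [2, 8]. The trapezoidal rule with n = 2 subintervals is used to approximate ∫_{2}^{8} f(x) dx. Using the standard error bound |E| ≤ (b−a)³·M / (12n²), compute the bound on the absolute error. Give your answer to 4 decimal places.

58.5000

|E| ≤ (6)³·13 / (12·2²) = 2808/48 = 58.5000.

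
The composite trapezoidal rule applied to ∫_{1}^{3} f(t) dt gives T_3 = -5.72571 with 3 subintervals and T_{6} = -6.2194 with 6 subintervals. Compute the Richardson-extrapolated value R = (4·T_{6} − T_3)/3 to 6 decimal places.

R = (4·T_{6} − T_3) / 3 = (4·(-6.2194) − (-5.72571))/3 = (-19.15189)/3 = -6.383963.

-6.383963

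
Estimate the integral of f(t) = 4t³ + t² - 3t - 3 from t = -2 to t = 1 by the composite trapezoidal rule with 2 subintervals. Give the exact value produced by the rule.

h = (1 − (-2))/2 = 1.5.
Nodes t₀,…,t₂ = -2, -0.5, 1.
f(t) = 4t³ + t² - 3t - 3: f₀=-25, f₁=-1.75, f₂=-1.
(h/2)·[f₀ + 2f₁ + f₂] = 0.75·(-29.5) = -22.125.

-22.125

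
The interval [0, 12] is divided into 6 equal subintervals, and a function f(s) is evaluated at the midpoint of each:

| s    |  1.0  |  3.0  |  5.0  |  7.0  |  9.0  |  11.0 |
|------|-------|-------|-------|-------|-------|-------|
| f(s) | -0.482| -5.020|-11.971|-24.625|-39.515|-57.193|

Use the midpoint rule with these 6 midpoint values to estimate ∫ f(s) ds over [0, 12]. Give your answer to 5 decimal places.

-277.61200

h = 2, n = 6.
h·[y(m₁) + y(m₂) + y(m₃) + y(m₄) + y(m₅) + y(m₆)] = 2·(-138.806) = -277.61200.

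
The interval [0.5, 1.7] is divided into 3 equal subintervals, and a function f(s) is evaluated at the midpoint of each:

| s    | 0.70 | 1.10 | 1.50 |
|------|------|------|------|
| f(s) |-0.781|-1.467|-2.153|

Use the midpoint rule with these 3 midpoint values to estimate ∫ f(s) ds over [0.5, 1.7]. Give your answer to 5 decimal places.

-1.76040

h = 0.4, n = 3.
h·[y(m₁) + y(m₂) + y(m₃)] = 0.4·(-4.401) = -1.76040.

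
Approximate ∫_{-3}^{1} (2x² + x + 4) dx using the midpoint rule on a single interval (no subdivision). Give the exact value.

20

M = (b−a)·f(-1) = 4·(5) = 20.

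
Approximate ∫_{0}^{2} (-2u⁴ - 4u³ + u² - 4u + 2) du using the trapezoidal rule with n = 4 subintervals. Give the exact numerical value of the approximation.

-32.375

h = (2 − 0)/4 = 0.5.
Nodes u₀,…,u₄ = 0, 0.5, 1, 1.5, 2.
f(u) = -2u⁴ - 4u³ + u² - 4u + 2: f₀=2, f₁=-0.375, f₂=-7, f₃=-25.375, f₄=-66.
(h/2)·[f₀ + 2f₁ + 2f₂ + 2f₃ + f₄] = 0.25·(-129.5) = -32.375.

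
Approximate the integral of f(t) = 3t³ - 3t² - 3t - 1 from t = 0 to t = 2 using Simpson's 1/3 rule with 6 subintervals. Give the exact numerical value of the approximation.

h = (2 − 0)/6 = 0.333333.
Nodes t₀,…,t₆ = 0, 0.333333, 0.666667, 1, 1.333333, 1.666667, 2.
f(t) = 3t³ - 3t² - 3t - 1: f₀=-1, f₁=-2.222222, f₂=-3.444444, f₃=-4, f₄=-3.222222, f₅=-0.444444, f₆=5.
(h/3)·[f₀ + 4f₁ + 2f₂ + 4f₃ + 2f₄ + 4f₅ + f₆] = 0.111111·(-36) = -4.

-4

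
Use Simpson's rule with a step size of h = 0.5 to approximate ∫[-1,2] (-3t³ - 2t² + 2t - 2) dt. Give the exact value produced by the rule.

h = (2 − (-1))/6 = 0.5.
Nodes t₀,…,t₆ = -1, -0.5, 0, 0.5, 1, 1.5, 2.
f(t) = -3t³ - 2t² + 2t - 2: f₀=-3, f₁=-3.125, f₂=-2, f₃=-1.875, f₄=-5, f₅=-13.625, f₆=-30.
(h/3)·[f₀ + 4f₁ + 2f₂ + 4f₃ + 2f₄ + 4f₅ + f₆] = 0.166667·(-121.5) = -20.25.

-20.25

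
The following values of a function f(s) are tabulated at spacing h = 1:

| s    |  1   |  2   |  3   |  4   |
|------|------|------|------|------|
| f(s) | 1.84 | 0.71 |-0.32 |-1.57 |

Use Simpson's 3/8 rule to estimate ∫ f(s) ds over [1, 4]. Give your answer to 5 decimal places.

h = 1, n = 3.
(3h/8)·[y₀ + 3y₁ + 3y₂ + y₃] = 0.375·(1.44) = 0.54000.

0.54000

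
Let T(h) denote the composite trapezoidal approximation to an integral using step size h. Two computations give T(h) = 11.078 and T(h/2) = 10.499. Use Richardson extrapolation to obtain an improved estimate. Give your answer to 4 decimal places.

R = (4·T(h/2) − T(h)) / 3 = (4·10.499 − 11.078)/3 = (30.918)/3 = 10.3060.

10.3060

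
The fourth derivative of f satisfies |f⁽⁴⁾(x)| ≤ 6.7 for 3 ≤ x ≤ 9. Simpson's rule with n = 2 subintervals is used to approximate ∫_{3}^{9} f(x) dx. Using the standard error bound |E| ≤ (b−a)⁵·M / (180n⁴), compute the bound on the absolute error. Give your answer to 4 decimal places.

|E| ≤ (6)⁵·6.7 / (180·2⁴) = 52099.2/2880 = 18.0900.

18.0900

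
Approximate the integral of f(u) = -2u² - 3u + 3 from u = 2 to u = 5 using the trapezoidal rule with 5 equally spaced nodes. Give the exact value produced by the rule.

-101.0625

h = (5 − 2)/4 = 0.75.
Nodes u₀,…,u₄ = 2, 2.75, 3.5, 4.25, 5.
f(u) = -2u² - 3u + 3: f₀=-11, f₁=-20.375, f₂=-32, f₃=-45.875, f₄=-62.
(h/2)·[f₀ + 2f₁ + 2f₂ + 2f₃ + f₄] = 0.375·(-269.5) = -101.0625.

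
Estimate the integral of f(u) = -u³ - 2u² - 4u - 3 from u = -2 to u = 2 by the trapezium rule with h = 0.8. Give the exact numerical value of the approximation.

h = (2 − (-2))/5 = 0.8.
Nodes u₀,…,u₅ = -2, -1.2, -0.4, 0.4, 1.2, 2.
f(u) = -u³ - 2u² - 4u - 3: f₀=5, f₁=0.648, f₂=-1.656, f₃=-4.984, f₄=-12.408, f₅=-27.
(h/2)·[f₀ + 2f₁ + 2f₂ + 2f₃ + 2f₄ + f₅] = 0.4·(-58.8) = -23.52.

-23.52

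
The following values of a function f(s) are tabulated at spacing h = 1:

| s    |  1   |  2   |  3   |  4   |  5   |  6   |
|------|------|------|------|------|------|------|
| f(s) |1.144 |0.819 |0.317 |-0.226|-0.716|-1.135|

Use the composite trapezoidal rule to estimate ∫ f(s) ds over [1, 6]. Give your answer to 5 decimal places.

0.19850

h = 1, n = 5.
(h/2)·[y₀ + 2y₁ + 2y₂ + 2y₃ + 2y₄ + y₅] = 0.5·(0.397) = 0.19850.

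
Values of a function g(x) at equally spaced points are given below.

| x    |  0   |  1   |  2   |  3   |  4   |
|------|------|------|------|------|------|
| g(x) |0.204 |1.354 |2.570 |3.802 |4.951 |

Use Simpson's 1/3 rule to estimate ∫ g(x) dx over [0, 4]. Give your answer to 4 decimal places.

h = 1, n = 4.
(h/3)·[y₀ + 4y₁ + 2y₂ + 4y₃ + y₄] = 0.333333·(30.919) = 10.3063.

10.3063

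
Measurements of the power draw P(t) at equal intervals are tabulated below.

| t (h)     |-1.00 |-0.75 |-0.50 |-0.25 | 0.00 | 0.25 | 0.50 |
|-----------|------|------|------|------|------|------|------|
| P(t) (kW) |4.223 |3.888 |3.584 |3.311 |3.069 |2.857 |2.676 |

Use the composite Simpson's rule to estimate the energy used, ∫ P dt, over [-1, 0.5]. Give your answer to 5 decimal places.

5.03575

h = 0.25, n = 6.
(h/3)·[y₀ + 4y₁ + 2y₂ + 4y₃ + 2y₄ + 4y₅ + y₆] = 0.083333·(60.429) = 5.03575.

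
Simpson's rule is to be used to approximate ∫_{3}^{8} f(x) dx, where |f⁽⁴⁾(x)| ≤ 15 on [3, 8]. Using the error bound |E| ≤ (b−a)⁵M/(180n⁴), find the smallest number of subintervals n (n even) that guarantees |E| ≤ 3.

Need 46875/(180n⁴) ≤ 3.
n⁴ ≥ 46875/(180·3) = 86.8056 ⇒ n ≥ 3.0524, so the smallest even n is 4. (n must be even for Simpson's rule.)

4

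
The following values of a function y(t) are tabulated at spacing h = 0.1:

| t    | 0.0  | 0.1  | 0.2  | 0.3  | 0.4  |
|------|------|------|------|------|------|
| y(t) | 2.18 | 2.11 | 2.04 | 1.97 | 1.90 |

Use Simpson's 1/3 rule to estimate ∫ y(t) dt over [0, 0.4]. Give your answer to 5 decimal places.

0.81600

h = 0.1, n = 4.
(h/3)·[y₀ + 4y₁ + 2y₂ + 4y₃ + y₄] = 0.033333·(24.48) = 0.81600.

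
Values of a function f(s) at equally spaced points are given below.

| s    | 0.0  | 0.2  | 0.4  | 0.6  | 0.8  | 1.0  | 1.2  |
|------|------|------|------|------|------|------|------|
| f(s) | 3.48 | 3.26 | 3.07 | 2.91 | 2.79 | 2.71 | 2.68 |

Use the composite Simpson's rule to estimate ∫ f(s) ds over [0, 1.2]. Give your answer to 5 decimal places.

3.56000

h = 0.2, n = 6.
(h/3)·[y₀ + 4y₁ + 2y₂ + 4y₃ + 2y₄ + 4y₅ + y₆] = 0.066667·(53.40) = 3.56000.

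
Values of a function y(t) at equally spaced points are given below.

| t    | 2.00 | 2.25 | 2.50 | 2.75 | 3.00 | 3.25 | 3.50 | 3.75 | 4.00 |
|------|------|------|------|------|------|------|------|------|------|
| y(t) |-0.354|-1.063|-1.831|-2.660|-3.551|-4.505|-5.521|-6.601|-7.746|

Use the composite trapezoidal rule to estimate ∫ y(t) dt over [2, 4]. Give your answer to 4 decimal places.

h = 0.25, n = 8.
(h/2)·[y₀ + 2y₁ + 2y₂ + 2y₃ + 2y₄ + 2y₅ + 2y₆ + 2y₇ + y₈] = 0.125·(-59.564) = -7.4455.

-7.4455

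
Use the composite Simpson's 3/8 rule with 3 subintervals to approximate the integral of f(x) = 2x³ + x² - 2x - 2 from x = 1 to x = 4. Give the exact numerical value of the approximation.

h = (4 − 1)/3 = 1.
Nodes x₀,…,x₃ = 1, 2, 3, 4.
f(x) = 2x³ + x² - 2x - 2: f₀=-1, f₁=14, f₂=55, f₃=134.
(3h/8)·[f₀ + 3f₁ + 3f₂ + f₃] = 0.375·(340) = 127.5.

127.5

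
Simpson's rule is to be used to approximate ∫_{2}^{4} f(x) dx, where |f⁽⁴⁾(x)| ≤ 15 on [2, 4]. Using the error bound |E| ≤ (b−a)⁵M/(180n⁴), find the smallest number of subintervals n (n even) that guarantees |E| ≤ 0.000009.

Need 480/(180n⁴) ≤ 0.000009.
n⁴ ≥ 480/(180·0.000009) = 296296 ⇒ n ≥ 23.3309, so the smallest even n is 24. (n must be even for Simpson's rule.)

24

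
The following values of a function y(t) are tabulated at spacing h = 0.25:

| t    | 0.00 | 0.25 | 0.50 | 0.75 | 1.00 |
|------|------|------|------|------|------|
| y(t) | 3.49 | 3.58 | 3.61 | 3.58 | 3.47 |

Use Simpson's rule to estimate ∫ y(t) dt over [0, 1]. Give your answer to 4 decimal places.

3.5683

h = 0.25, n = 4.
(h/3)·[y₀ + 4y₁ + 2y₂ + 4y₃ + y₄] = 0.083333·(42.82) = 3.5683.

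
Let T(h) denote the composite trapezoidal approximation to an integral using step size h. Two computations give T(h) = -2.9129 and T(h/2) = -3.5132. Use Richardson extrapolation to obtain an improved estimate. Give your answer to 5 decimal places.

R = (4·T(h/2) − T(h)) / 3 = (4·(-3.5132) − (-2.9129))/3 = (-11.1399)/3 = -3.71330.

-3.71330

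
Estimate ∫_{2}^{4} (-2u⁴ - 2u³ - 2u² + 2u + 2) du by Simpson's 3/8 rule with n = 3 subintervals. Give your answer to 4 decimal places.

h = (4 − 2)/3 = 0.666667.
Nodes u₀,…,u₃ = 2, 2.666667, 3.333333, 4.
f(u) = -2u⁴ - 2u³ - 2u² + 2u + 2: f₀=-50, f₁=-145.950617, f₂=-334.543210, f₃=-662.
(3h/8)·[f₀ + 3f₁ + 3f₂ + f₃] = 0.25·(-2153.481481) = -538.3704.

-538.3704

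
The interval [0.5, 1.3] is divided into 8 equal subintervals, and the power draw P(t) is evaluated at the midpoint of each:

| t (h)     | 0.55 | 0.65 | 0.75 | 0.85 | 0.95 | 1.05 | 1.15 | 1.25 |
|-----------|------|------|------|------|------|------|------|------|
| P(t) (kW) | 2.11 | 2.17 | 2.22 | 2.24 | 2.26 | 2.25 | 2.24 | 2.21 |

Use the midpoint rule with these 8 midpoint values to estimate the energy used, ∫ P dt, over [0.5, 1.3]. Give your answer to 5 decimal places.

1.77000

h = 0.1, n = 8.
h·[y(m₁) + y(m₂) + y(m₃) + y(m₄) + y(m₅) + y(m₆) + y(m₇) + y(m₈)] = 0.1·(17.70) = 1.77000.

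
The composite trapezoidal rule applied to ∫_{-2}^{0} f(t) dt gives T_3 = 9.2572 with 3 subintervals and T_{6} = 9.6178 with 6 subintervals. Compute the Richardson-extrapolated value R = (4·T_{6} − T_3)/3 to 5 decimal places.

9.73800

R = (4·T_{6} − T_3) / 3 = (4·9.6178 − 9.2572)/3 = (29.2140)/3 = 9.73800.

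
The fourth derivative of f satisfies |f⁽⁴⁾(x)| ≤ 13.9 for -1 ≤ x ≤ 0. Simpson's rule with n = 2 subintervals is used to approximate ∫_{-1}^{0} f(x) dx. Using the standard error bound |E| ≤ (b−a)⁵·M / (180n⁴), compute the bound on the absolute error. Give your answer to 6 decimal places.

|E| ≤ (1)⁵·13.9 / (180·2⁴) = 13.9/2880 = 0.004826.

0.004826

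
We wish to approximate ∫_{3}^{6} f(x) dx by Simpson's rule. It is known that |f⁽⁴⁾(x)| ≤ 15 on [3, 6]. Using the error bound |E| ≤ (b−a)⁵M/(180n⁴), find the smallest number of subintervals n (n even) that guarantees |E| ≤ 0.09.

Need 3645/(180n⁴) ≤ 0.09.
n⁴ ≥ 3645/(180·0.09) = 225 ⇒ n ≥ 3.8730, so the smallest even n is 4. (n must be even for Simpson's rule.)

4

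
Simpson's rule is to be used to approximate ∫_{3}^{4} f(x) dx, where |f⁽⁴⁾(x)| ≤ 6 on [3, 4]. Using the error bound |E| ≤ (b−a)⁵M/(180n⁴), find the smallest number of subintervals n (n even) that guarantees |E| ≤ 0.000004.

Need 6/(180n⁴) ≤ 0.000004.
n⁴ ≥ 6/(180·0.000004) = 8333.33 ⇒ n ≥ 9.5544, so the smallest even n is 10. (n must be even for Simpson's rule.)

10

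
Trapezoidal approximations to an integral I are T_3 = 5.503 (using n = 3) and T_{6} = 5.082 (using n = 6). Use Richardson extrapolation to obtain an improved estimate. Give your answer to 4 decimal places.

R = (4·T_{6} − T_3) / 3 = (4·5.082 − 5.503)/3 = (14.825)/3 = 4.9417.

4.9417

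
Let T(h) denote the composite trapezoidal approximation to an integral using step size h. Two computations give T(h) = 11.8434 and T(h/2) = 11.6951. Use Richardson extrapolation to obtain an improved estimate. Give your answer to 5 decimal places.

R = (4·T(h/2) − T(h)) / 3 = (4·11.6951 − 11.8434)/3 = (34.9370)/3 = 11.64567.

11.64567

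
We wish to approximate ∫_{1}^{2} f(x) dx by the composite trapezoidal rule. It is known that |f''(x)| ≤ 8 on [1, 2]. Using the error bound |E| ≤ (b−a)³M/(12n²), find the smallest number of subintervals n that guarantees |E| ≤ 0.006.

Need 8/(12n²) ≤ 0.006.
n² ≥ 8/(12·0.006) = 111.111 ⇒ n ≥ 10.5409, so the smallest n is 11.

11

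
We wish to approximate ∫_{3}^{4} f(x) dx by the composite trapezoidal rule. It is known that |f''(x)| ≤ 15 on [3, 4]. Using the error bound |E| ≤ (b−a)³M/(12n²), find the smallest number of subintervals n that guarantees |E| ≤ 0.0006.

Need 15/(12n²) ≤ 0.0006.
n² ≥ 15/(12·0.0006) = 2083.33 ⇒ n ≥ 45.6435, so the smallest n is 46.

46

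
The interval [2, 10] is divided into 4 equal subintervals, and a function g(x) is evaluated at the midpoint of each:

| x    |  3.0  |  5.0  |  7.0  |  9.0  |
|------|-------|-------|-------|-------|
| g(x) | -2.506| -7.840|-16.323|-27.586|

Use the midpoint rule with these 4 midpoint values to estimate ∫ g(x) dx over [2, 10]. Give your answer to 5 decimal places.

-108.51000

h = 2, n = 4.
h·[y(m₁) + y(m₂) + y(m₃) + y(m₄)] = 2·(-54.255) = -108.51000.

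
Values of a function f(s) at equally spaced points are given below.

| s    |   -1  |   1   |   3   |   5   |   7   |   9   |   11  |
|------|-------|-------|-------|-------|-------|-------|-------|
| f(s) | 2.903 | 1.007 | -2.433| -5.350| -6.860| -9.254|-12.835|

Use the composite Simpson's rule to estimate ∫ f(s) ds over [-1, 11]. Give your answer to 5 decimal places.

h = 2, n = 6.
(h/3)·[y₀ + 4y₁ + 2y₂ + 4y₃ + 2y₄ + 4y₅ + y₆] = 0.666667·(-82.906) = -55.27067.

-55.27067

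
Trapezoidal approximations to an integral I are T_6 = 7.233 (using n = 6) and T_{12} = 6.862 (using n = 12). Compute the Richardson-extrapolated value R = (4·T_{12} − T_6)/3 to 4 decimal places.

R = (4·T_{12} − T_6) / 3 = (4·6.862 − 7.233)/3 = (20.215)/3 = 6.7383.

6.7383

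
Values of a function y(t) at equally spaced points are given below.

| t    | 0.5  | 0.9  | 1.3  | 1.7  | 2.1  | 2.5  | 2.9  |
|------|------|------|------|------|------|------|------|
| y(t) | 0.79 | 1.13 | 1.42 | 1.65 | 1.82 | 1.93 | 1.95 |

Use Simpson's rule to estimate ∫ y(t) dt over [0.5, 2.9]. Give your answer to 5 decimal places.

h = 0.4, n = 6.
(h/3)·[y₀ + 4y₁ + 2y₂ + 4y₃ + 2y₄ + 4y₅ + y₆] = 0.133333·(28.06) = 3.74133.

3.74133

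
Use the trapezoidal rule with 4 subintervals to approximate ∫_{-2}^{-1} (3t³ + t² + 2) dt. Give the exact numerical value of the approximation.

h = (-1 − (-2))/4 = 0.25.
Nodes t₀,…,t₄ = -2, -1.75, -1.5, -1.25, -1.
f(t) = 3t³ + t² + 2: f₀=-18, f₁=-11.015625, f₂=-5.875, f₃=-2.296875, f₄=0.
(h/2)·[f₀ + 2f₁ + 2f₂ + 2f₃ + f₄] = 0.125·(-56.375) = -7.046875.

-7.046875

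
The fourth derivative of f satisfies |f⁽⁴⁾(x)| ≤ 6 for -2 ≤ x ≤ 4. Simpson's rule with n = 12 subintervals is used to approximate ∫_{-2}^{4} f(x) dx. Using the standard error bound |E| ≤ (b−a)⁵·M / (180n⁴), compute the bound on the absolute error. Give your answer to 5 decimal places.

0.01250

|E| ≤ (6)⁵·6 / (180·12⁴) = 46656/3732480 = 0.01250.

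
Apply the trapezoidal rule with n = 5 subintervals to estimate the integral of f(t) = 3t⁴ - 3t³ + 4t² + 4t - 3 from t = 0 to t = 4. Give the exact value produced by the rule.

562.55616

h = (4 − 0)/5 = 0.8.
Nodes t₀,…,t₅ = 0, 0.8, 1.6, 2.4, 3.2, 4.
f(t) = 3t⁴ - 3t³ + 4t² + 4t - 3: f₀=-3, f₁=2.4528, f₂=21.0128, f₃=87.7008, f₄=267.0288, f₅=653.
(h/2)·[f₀ + 2f₁ + 2f₂ + 2f₃ + 2f₄ + f₅] = 0.4·(1406.3904) = 562.55616.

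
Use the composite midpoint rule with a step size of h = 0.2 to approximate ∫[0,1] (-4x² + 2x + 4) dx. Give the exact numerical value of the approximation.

3.68

h = (1 − 0)/5 = 0.2.
Midpoints m₁,…,m₅ = 0.1, 0.3, 0.5, 0.7, 0.9.
f(m₁)=4.16, f(m₂)=4.24, f(m₃)=4, f(m₄)=3.44, f(m₅)=2.56.
h·[f(m₁) + f(m₂) + f(m₃) + f(m₄) + f(m₅)] = 0.2·(18.4) = 3.68.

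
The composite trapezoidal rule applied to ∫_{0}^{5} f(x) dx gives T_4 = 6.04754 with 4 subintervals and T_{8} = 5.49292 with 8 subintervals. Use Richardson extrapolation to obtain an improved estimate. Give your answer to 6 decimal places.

5.308047

R = (4·T_{8} − T_4) / 3 = (4·5.49292 − 6.04754)/3 = (15.92414)/3 = 5.308047.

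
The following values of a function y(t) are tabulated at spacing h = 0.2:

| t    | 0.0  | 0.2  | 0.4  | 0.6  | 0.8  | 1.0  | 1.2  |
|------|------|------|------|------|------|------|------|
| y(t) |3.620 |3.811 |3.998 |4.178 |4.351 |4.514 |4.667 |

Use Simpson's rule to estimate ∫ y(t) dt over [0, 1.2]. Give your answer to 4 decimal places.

4.9998

h = 0.2, n = 6.
(h/3)·[y₀ + 4y₁ + 2y₂ + 4y₃ + 2y₄ + 4y₅ + y₆] = 0.066667·(74.997) = 4.9998.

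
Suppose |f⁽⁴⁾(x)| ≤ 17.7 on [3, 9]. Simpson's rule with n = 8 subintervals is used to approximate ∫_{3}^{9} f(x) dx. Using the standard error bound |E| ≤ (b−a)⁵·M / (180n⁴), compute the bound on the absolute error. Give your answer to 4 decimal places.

|E| ≤ (6)⁵·17.7 / (180·8⁴) = 137635.2/737280 = 0.1867.

0.1867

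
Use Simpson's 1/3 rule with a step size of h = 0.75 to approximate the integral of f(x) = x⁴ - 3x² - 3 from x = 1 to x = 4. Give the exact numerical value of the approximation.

132.7265625

h = (4 − 1)/4 = 0.75.
Nodes x₀,…,x₄ = 1, 1.75, 2.5, 3.25, 4.
f(x) = x⁴ - 3x² - 3: f₀=-5, f₁=-2.80859375, f₂=17.3125, f₃=76.87890625, f₄=205.
(h/3)·[f₀ + 4f₁ + 2f₂ + 4f₃ + f₄] = 0.25·(530.90625) = 132.7265625.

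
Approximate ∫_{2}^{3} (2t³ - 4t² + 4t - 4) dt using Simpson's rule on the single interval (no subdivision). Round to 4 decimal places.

13.1667

S = (b−a)/6 · [f(2) + 4f(2.5) + f(3)] = 0.166667·[4 + 4·12.25 + 26] = 13.1667.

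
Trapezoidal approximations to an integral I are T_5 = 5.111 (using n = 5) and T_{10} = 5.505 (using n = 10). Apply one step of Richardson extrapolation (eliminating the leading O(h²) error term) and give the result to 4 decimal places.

R = (4·T_{10} − T_5) / 3 = (4·5.505 − 5.111)/3 = (16.909)/3 = 5.6363.

5.6363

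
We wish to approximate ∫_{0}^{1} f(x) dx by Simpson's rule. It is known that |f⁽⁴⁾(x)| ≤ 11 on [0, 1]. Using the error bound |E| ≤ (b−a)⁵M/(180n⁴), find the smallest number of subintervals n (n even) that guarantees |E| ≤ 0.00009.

Need 11/(180n⁴) ≤ 0.00009.
n⁴ ≥ 11/(180·0.00009) = 679.012 ⇒ n ≥ 5.1047, so the smallest even n is 6. (n must be even for Simpson's rule.)

6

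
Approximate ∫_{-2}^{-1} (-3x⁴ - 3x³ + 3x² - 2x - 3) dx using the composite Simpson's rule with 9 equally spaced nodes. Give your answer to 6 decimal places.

-0.350098

h = (-1 − (-2))/8 = 0.125.
Nodes x₀,…,x₈ = -2, -1.875, -1.75, -1.625, -1.5, -1.375, -1.25, -1.125, -1.
f(x) = -3x⁴ - 3x³ + 3x² - 2x - 3: f₀=-11, f₁=-6.006591796875, f₂=-2.37109375, f₃=0.126220703125, f₄=1.6875, f₅=2.497314453125, f₆=2.72265625, f₇=2.512939453125, f₈=2.
(h/3)·[f₀ + 4f₁ + 2f₂ + 4f₃ + 2f₄ + 4f₅ + 2f₆ + 4f₇ + f₈] = 0.041667·(-8.40234375) = -0.350098.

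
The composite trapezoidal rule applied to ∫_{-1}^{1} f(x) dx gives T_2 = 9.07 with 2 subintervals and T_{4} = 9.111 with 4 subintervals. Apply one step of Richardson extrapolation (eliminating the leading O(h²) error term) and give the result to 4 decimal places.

9.1247

R = (4·T_{4} − T_2) / 3 = (4·9.111 − 9.07)/3 = (27.374)/3 = 9.1247.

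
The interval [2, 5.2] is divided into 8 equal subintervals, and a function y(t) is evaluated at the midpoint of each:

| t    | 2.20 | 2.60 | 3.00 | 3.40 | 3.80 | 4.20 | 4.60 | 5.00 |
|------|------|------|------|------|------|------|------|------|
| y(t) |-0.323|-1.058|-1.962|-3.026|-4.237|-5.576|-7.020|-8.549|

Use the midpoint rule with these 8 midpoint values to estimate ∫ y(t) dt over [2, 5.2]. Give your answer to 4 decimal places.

h = 0.4, n = 8.
h·[y(m₁) + y(m₂) + y(m₃) + y(m₄) + y(m₅) + y(m₆) + y(m₇) + y(m₈)] = 0.4·(-31.751) = -12.7004.

-12.7004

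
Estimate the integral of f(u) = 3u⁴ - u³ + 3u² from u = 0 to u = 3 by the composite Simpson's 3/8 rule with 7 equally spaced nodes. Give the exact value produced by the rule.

152.71875

h = (3 − 0)/6 = 0.5.
Nodes u₀,…,u₆ = 0, 0.5, 1, 1.5, 2, 2.5, 3.
f(u) = 3u⁴ - u³ + 3u²: f₀=0, f₁=0.8125, f₂=5, f₃=18.5625, f₄=52, f₅=120.3125, f₆=243.
(3h/8)·[f₀ + 3f₁ + 3f₂ + 2f₃ + 3f₄ + 3f₅ + f₆] = 0.1875·(814.5) = 152.71875.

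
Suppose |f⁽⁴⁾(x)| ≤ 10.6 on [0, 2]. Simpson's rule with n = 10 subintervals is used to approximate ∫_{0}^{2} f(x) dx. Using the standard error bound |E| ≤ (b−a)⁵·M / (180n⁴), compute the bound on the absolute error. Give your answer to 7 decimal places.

0.0001884

|E| ≤ (2)⁵·10.6 / (180·10⁴) = 339.2/1800000 = 0.0001884.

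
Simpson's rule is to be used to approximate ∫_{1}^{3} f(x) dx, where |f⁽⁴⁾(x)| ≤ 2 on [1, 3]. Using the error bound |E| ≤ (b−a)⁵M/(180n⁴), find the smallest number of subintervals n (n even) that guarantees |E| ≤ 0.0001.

8

Need 64/(180n⁴) ≤ 0.0001.
n⁴ ≥ 64/(180·0.0001) = 3555.56 ⇒ n ≥ 7.7219, so the smallest even n is 8. (n must be even for Simpson's rule.)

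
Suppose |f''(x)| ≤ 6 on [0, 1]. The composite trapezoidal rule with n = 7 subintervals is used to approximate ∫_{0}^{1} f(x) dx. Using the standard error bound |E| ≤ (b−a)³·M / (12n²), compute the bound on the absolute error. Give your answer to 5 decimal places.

0.01020

|E| ≤ (1)³·6 / (12·7²) = 6/588 = 0.01020.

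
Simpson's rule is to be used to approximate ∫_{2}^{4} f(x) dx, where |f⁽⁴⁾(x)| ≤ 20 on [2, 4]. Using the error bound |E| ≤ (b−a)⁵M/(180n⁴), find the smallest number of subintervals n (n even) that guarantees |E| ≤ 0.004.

6

Need 640/(180n⁴) ≤ 0.004.
n⁴ ≥ 640/(180·0.004) = 888.889 ⇒ n ≥ 5.4602, so the smallest even n is 6. (n must be even for Simpson's rule.)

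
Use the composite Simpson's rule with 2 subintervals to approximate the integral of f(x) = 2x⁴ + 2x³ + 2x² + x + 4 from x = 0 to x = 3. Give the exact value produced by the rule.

h = (3 − 0)/2 = 1.5.
Nodes x₀,…,x₂ = 0, 1.5, 3.
f(x) = 2x⁴ + 2x³ + 2x² + x + 4: f₀=4, f₁=26.875, f₂=241.
(h/3)·[f₀ + 4f₁ + f₂] = 0.5·(352.5) = 176.25.

176.25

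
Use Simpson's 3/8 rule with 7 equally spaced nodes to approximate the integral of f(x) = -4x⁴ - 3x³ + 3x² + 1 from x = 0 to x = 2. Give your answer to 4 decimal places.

h = (2 − 0)/6 = 0.333333.
Nodes x₀,…,x₆ = 0, 0.333333, 0.666667, 1, 1.333333, 1.666667, 2.
f(x) = -4x⁴ - 3x³ + 3x² + 1: f₀=1, f₁=1.172840, f₂=0.654321, f₃=-3, f₄=-13.419753, f₅=-35.419753, f₆=-75.
(3h/8)·[f₀ + 3f₁ + 3f₂ + 2f₃ + 3f₄ + 3f₅ + f₆] = 0.125·(-221.037037) = -27.6296.

-27.6296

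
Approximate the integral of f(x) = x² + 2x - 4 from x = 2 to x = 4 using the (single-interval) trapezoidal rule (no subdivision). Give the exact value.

T = (b−a)/2 · [f(2) + f(4)] = 1·[4 + 20] = 24.

24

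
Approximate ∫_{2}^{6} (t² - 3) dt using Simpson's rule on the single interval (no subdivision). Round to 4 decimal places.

57.3333

S = (b−a)/6 · [f(2) + 4f(4) + f(6)] = 0.666667·[1 + 4·13 + 33] = 57.3333.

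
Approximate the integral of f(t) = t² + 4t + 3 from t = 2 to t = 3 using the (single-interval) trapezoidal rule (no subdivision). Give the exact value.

T = (b−a)/2 · [f(2) + f(3)] = 0.5·[15 + 24] = 19.5.

19.5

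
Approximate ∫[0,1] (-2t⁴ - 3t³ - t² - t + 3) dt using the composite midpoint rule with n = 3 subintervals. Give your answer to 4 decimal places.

h = (1 − 0)/3 = 0.333333.
Midpoints m₁,…,m₃ = 0.166667, 0.5, 0.833333.
f(m₁)=2.790123, f(m₂)=1.75, f(m₃)=-1.228395.
h·[f(m₁) + f(m₂) + f(m₃)] = 0.333333·(3.311728) = 1.1039.

1.1039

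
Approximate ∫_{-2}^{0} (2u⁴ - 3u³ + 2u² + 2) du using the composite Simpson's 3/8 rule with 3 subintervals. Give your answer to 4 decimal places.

h = (0 − (-2))/3 = 0.666667.
Nodes u₀,…,u₃ = -2, -1.333333, -0.666667, 0.
f(u) = 2u⁴ - 3u³ + 2u² + 2: f₀=66, f₁=18.987654, f₂=4.172840, f₃=2.
(3h/8)·[f₀ + 3f₁ + 3f₂ + f₃] = 0.25·(137.481481) = 34.3704.

34.3704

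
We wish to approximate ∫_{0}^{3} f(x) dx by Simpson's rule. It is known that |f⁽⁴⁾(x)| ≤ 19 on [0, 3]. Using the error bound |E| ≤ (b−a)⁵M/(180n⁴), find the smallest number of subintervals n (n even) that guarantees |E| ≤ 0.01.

8

Need 4617/(180n⁴) ≤ 0.01.
n⁴ ≥ 4617/(180·0.01) = 2565 ⇒ n ≥ 7.1166, so the smallest even n is 8. (n must be even for Simpson's rule.)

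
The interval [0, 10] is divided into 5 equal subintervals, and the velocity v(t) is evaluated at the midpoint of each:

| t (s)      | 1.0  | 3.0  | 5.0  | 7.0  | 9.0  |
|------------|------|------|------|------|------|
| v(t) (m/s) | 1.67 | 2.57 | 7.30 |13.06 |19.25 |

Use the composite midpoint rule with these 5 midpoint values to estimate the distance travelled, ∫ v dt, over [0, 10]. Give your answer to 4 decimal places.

h = 2, n = 5.
h·[y(m₁) + y(m₂) + y(m₃) + y(m₄) + y(m₅)] = 2·(43.85) = 87.7000.

87.7000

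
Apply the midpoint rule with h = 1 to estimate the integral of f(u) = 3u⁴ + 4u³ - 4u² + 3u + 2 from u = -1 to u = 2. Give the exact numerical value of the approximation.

h = (2 − (-1))/3 = 1.
Midpoints m₁,…,m₃ = -0.5, 0.5, 1.5.
f(m₁)=-0.8125, f(m₂)=3.1875, f(m₃)=26.1875.
h·[f(m₁) + f(m₂) + f(m₃)] = 1·(28.5625) = 28.5625.

28.5625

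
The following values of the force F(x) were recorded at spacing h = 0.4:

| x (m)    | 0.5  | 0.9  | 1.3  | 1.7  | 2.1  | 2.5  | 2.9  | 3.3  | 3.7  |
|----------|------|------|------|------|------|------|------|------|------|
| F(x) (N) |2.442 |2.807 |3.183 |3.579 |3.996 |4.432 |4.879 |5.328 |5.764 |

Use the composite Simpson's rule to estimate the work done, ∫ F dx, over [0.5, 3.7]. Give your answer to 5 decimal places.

12.92080

h = 0.4, n = 8.
(h/3)·[y₀ + 4y₁ + 2y₂ + 4y₃ + 2y₄ + 4y₅ + 2y₆ + 4y₇ + y₈] = 0.133333·(96.906) = 12.92080.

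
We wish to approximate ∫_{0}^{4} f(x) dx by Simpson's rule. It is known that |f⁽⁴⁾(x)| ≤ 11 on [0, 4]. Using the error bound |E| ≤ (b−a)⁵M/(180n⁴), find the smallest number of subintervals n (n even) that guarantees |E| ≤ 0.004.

Need 11264/(180n⁴) ≤ 0.004.
n⁴ ≥ 11264/(180·0.004) = 15644.4 ⇒ n ≥ 11.1838, so the smallest even n is 12. (n must be even for Simpson's rule.)

12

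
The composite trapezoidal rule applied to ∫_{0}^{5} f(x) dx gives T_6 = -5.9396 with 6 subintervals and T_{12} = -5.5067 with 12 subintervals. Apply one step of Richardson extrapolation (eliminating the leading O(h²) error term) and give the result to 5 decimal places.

-5.36240

R = (4·T_{12} − T_6) / 3 = (4·(-5.5067) − (-5.9396))/3 = (-16.0872)/3 = -5.36240.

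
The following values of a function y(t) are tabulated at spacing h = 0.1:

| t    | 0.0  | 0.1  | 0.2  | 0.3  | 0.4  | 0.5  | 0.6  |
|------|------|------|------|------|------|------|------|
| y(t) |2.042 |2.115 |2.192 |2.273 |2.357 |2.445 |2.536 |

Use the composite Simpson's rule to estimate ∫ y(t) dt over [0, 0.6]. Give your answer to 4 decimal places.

1.3669

h = 0.1, n = 6.
(h/3)·[y₀ + 4y₁ + 2y₂ + 4y₃ + 2y₄ + 4y₅ + y₆] = 0.033333·(41.008) = 1.3669.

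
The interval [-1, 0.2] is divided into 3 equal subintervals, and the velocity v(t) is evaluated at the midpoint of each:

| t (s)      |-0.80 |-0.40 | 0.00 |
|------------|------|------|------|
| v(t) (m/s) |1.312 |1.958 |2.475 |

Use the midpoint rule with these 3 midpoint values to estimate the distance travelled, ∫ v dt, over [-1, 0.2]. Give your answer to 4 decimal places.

2.2980

h = 0.4, n = 3.
h·[y(m₁) + y(m₂) + y(m₃)] = 0.4·(5.745) = 2.2980.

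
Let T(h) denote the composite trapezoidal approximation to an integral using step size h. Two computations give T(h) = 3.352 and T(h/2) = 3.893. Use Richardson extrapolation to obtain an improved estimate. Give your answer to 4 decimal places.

4.0733

R = (4·T(h/2) − T(h)) / 3 = (4·3.893 − 3.352)/3 = (12.220)/3 = 4.0733.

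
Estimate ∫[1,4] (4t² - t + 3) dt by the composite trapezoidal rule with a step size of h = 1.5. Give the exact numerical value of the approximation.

h = (4 − 1)/2 = 1.5.
Nodes t₀,…,t₂ = 1, 2.5, 4.
f(t) = 4t² - t + 3: f₀=6, f₁=25.5, f₂=63.
(h/2)·[f₀ + 2f₁ + f₂] = 0.75·(120) = 90.

90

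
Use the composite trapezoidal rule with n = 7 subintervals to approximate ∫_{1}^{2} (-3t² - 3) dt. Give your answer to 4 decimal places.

-10.0102

h = (2 − 1)/7 = 0.142857.
Nodes t₀,…,t₇ = 1, 1.142857, 1.285714, 1.428571, 1.571429, 1.714286, 1.857143, 2.
f(t) = -3t² - 3: f₀=-6, f₁=-6.918367, f₂=-7.959184, f₃=-9.122449, f₄=-10.408163, f₅=-11.816327, f₆=-13.346939, f₇=-15.
(h/2)·[f₀ + 2f₁ + 2f₂ + 2f₃ + 2f₄ + 2f₅ + 2f₆ + f₇] = 0.071429·(-140.142857) = -10.0102.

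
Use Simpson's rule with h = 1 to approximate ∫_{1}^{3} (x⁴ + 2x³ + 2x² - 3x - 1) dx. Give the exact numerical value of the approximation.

h = (3 − 1)/2 = 1.
Nodes x₀,…,x₂ = 1, 2, 3.
f(x) = x⁴ + 2x³ + 2x² - 3x - 1: f₀=1, f₁=33, f₂=143.
(h/3)·[f₀ + 4f₁ + f₂] = 0.333333·(276) = 92.

92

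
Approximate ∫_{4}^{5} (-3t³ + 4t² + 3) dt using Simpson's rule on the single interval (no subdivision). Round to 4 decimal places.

S = (b−a)/6 · [f(4) + 4f(4.5) + f(5)] = 0.166667·[(-125) + 4·(-189.375) + (-272)] = -192.4167.

-192.4167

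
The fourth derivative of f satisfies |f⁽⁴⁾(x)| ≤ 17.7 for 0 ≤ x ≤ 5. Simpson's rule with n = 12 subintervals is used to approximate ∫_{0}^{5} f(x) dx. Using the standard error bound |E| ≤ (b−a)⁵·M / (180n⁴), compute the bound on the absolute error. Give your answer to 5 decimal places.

|E| ≤ (5)⁵·17.7 / (180·12⁴) = 55312.5/3732480 = 0.01482.

0.01482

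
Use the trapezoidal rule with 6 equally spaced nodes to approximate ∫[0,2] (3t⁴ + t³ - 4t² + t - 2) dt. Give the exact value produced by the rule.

h = (2 − 0)/5 = 0.4.
Nodes t₀,…,t₅ = 0, 0.4, 0.8, 1.2, 1.6, 2.
f(t) = 3t⁴ + t³ - 4t² + t - 2: f₀=-2, f₁=-2.0992, f₂=-2.0192, f₃=1.3888, f₄=13.1168, f₅=40.
(h/2)·[f₀ + 2f₁ + 2f₂ + 2f₃ + 2f₄ + f₅] = 0.2·(58.7744) = 11.75488.

11.75488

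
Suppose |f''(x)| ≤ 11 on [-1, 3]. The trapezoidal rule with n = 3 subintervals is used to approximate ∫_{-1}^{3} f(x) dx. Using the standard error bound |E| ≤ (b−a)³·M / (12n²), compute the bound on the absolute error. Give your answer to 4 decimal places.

|E| ≤ (4)³·11 / (12·3²) = 704/108 = 6.5185.

6.5185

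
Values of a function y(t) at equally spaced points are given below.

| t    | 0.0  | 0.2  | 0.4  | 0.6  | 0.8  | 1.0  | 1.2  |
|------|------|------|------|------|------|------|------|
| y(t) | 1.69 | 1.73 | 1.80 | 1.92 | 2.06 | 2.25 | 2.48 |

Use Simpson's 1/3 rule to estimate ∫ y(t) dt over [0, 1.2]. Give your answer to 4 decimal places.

h = 0.2, n = 6.
(h/3)·[y₀ + 4y₁ + 2y₂ + 4y₃ + 2y₄ + 4y₅ + y₆] = 0.066667·(35.49) = 2.3660.

2.3660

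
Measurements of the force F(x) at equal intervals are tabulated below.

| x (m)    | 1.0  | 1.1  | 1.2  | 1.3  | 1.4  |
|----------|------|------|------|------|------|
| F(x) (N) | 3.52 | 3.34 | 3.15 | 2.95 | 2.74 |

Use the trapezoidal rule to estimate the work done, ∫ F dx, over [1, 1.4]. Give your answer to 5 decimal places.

h = 0.1, n = 4.
(h/2)·[y₀ + 2y₁ + 2y₂ + 2y₃ + y₄] = 0.05·(25.14) = 1.25700.

1.25700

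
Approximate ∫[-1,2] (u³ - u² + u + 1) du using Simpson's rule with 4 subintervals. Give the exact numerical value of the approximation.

5.25

h = (2 − (-1))/4 = 0.75.
Nodes u₀,…,u₄ = -1, -0.25, 0.5, 1.25, 2.
f(u) = u³ - u² + u + 1: f₀=-2, f₁=0.671875, f₂=1.375, f₃=2.640625, f₄=7.
(h/3)·[f₀ + 4f₁ + 2f₂ + 4f₃ + f₄] = 0.25·(21) = 5.25.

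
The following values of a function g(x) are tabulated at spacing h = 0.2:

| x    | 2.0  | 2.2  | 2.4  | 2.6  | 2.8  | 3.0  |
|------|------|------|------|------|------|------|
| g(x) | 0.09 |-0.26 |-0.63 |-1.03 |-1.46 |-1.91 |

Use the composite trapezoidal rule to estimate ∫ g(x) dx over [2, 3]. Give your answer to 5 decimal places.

h = 0.2, n = 5.
(h/2)·[y₀ + 2y₁ + 2y₂ + 2y₃ + 2y₄ + y₅] = 0.1·(-8.58) = -0.85800.

-0.85800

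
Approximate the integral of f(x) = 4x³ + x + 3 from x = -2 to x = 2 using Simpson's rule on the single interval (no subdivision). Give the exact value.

12

S = (b−a)/6 · [f(-2) + 4f(0) + f(2)] = 0.666667·[(-31) + 4·3 + 37] = 12.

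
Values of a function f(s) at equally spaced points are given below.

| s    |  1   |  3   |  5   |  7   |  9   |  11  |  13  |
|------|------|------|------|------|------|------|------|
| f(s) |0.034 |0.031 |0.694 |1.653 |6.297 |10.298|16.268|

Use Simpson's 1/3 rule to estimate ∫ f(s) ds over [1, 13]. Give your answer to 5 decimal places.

h = 2, n = 6.
(h/3)·[y₀ + 4y₁ + 2y₂ + 4y₃ + 2y₄ + 4y₅ + y₆] = 0.666667·(78.212) = 52.14133.

52.14133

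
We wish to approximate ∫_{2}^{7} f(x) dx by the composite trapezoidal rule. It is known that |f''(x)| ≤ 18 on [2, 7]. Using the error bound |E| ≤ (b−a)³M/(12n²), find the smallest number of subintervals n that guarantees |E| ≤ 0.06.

Need 2250/(12n²) ≤ 0.06.
n² ≥ 2250/(12·0.06) = 3125 ⇒ n ≥ 55.9017, so the smallest n is 56.

56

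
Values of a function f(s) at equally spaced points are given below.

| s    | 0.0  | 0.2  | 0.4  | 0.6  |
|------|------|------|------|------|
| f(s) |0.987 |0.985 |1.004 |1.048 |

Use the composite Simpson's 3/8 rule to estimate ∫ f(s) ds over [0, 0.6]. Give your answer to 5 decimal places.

h = 0.2, n = 3.
(3h/8)·[y₀ + 3y₁ + 3y₂ + y₃] = 0.075·(8.002) = 0.60015.

0.60015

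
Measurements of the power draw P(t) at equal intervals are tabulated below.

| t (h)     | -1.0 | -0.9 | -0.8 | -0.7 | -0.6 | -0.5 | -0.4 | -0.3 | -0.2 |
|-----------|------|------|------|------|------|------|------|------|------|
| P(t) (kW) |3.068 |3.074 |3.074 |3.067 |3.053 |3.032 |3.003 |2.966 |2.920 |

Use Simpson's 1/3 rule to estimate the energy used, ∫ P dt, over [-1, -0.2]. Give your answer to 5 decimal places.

2.42680

h = 0.1, n = 8.
(h/3)·[y₀ + 4y₁ + 2y₂ + 4y₃ + 2y₄ + 4y₅ + 2y₆ + 4y₇ + y₈] = 0.033333·(72.804) = 2.42680.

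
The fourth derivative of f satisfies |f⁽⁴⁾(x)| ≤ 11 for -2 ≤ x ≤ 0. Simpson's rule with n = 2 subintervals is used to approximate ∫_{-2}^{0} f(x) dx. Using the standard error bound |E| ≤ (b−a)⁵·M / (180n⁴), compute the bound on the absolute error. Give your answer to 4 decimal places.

|E| ≤ (2)⁵·11 / (180·2⁴) = 352/2880 = 0.1222.

0.1222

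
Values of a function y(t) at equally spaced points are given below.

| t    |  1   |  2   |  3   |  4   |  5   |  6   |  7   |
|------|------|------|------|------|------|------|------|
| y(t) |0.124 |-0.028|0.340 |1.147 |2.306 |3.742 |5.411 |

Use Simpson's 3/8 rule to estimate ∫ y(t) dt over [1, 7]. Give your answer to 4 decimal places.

10.0909

h = 1, n = 6.
(3h/8)·[y₀ + 3y₁ + 3y₂ + 2y₃ + 3y₄ + 3y₅ + y₆] = 0.375·(26.909) = 10.0909.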